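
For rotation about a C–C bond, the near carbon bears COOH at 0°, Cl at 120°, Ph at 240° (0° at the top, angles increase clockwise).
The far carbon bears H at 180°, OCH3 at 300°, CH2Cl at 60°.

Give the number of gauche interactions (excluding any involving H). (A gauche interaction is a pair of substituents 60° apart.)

4

Non-H gauche pairs: COOH(0°)/OCH3(300°); COOH(0°)/CH2Cl(60°); Cl(120°)/CH2Cl(60°); Ph(240°)/OCH3(300°) — 4 interactions.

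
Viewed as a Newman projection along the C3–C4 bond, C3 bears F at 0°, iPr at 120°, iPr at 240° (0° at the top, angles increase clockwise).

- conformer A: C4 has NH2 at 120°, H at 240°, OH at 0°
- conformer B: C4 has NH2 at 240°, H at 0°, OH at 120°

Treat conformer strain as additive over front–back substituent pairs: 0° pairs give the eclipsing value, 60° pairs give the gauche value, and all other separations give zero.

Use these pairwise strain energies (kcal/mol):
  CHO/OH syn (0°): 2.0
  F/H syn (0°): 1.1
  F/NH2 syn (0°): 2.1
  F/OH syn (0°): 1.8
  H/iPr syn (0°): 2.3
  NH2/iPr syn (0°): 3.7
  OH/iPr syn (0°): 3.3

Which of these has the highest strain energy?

B

A (eclipsed): F(0°)/OH(0°) eclipsed 1.8; iPr(120°)/NH2(120°) eclipsed 3.7; iPr(240°)/H(240°) eclipsed 2.3 → 7.8 kcal/mol.
B (eclipsed): F(0°)/H(0°) eclipsed 1.1; iPr(120°)/OH(120°) eclipsed 3.3; iPr(240°)/NH2(240°) eclipsed 3.7 → 8.1 kcal/mol.
B has the highest total (8.1 kcal/mol).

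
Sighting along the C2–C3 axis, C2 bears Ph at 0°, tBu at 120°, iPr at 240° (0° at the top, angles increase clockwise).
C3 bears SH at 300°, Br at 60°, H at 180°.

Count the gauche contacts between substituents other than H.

Non-H gauche pairs: Ph(0°)/SH(300°); Ph(0°)/Br(60°); tBu(120°)/Br(60°); iPr(240°)/SH(300°) — 4 interactions.

4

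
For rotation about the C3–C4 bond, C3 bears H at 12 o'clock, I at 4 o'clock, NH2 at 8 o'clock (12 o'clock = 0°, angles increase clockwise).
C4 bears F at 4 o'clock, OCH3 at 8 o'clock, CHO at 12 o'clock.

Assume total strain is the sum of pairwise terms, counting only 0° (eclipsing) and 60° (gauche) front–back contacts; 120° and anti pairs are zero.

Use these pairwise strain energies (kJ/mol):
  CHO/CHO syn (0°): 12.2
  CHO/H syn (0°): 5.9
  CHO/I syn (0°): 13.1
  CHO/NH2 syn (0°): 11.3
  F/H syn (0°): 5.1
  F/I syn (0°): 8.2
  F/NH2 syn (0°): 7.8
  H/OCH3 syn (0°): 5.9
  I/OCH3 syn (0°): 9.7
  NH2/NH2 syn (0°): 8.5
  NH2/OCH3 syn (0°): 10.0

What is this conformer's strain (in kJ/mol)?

This conformer is eclipsed. H at 0° is eclipsed with CHO at 0° (5.9); I at 120° is eclipsed with F at 120° (8.2); NH2 at 240° is eclipsed with OCH3 at 240° (10.0). Total 24.1 kJ/mol.

24.1 kJ/mol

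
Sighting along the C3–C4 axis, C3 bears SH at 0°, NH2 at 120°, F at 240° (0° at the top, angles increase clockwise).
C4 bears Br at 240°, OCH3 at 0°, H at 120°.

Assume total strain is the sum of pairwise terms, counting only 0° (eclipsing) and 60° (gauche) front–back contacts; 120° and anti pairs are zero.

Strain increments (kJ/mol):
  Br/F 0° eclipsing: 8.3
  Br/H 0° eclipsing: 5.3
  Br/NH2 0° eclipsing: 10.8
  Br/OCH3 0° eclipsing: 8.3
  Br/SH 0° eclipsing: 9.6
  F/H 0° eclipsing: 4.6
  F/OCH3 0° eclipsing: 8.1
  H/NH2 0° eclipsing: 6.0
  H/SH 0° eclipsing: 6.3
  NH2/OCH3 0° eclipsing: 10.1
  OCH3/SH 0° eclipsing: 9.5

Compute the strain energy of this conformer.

This conformer (eclipsed): SH–OCH3 eclipsed, NH2–H eclipsed, F–Br eclipsed; 9.5 + 6.0 + 8.3 = 23.8 kJ/mol.

23.8 kJ/mol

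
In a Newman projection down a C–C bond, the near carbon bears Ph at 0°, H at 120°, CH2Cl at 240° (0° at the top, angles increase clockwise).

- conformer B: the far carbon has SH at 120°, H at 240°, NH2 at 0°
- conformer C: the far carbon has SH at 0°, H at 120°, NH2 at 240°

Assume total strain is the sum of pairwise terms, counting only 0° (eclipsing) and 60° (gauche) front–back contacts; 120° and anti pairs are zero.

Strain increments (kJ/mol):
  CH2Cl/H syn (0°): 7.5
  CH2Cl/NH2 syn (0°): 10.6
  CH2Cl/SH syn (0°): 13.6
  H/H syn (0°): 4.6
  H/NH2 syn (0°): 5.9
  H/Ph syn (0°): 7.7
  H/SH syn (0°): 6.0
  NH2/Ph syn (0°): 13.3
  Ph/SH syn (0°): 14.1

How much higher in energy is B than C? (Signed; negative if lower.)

-2.5 kJ/mol

B is eclipsed. Ph at 0° is eclipsed with NH2 at 0° (13.3); H at 120° is eclipsed with SH at 120° (6.0); CH2Cl at 240° is eclipsed with H at 240° (7.5). Total 26.8 kJ/mol.
C is eclipsed. Ph at 0° is eclipsed with SH at 0° (14.1); H at 120° is eclipsed with H at 120° (4.6); CH2Cl at 240° is eclipsed with NH2 at 240° (10.6). Total 29.3 kJ/mol.
E(B) − E(C) = 26.8 − 29.3 = -2.5 kJ/mol.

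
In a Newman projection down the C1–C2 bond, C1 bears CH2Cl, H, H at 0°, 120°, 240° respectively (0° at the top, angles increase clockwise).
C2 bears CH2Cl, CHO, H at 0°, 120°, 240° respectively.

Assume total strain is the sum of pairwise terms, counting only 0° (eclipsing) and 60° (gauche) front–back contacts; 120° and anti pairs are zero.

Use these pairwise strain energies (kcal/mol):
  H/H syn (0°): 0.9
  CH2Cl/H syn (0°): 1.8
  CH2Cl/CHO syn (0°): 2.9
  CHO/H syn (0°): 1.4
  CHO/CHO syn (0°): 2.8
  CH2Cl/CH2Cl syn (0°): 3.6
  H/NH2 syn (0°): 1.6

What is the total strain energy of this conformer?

5.9 kcal/mol

This conformer (eclipsed): CH2Cl(0°)/CH2Cl(0°) eclipsed 3.6; H(120°)/CHO(120°) eclipsed 1.4; H(240°)/H(240°) eclipsed 0.9 → 5.9 kcal/mol.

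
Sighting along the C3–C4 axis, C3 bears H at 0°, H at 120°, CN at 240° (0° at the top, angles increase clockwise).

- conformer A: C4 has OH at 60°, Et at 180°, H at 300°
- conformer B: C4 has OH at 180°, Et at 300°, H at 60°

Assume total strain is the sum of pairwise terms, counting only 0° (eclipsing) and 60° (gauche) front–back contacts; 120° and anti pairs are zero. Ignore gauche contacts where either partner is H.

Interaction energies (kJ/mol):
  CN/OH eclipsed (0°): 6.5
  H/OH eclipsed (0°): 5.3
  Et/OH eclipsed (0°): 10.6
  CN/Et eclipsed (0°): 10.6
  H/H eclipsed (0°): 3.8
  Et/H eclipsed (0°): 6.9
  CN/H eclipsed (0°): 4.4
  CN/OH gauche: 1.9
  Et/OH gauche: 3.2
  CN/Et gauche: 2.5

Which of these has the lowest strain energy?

A (staggered): CN(240°)/Et(180°) gauche 2.5 → 2.5 kJ/mol.
B (staggered): CN(240°)/OH(180°) gauche 1.9; CN(240°)/Et(300°) gauche 2.5 → 4.4 kJ/mol.
A has the lowest total (2.5 kJ/mol).

A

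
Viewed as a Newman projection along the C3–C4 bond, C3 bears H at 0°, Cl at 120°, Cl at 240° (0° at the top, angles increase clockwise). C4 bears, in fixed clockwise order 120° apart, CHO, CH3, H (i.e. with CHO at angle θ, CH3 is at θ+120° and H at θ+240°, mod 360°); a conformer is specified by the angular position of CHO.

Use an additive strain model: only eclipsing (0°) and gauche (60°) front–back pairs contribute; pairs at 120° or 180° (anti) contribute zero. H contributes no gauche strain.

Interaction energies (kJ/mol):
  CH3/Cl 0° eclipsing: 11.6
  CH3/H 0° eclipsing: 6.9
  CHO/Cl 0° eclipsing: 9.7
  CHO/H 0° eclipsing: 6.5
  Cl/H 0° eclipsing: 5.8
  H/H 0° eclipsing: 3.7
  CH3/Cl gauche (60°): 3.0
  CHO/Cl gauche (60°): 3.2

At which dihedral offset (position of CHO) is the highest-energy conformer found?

CHO at 0° (eclipsed): H–CHO eclipsed, Cl–CH3 eclipsed, Cl–H eclipsed; 6.5 + 11.6 + 5.8 = 23.9 kJ/mol.
CHO at 60° (staggered): Cl–CHO gauche, Cl–CH3 gauche, Cl–CH3 gauche; 3.2 + 3.0 + 3.0 = 9.2 kJ/mol.
CHO at 120° (eclipsed): H–H eclipsed, Cl–CHO eclipsed, Cl–CH3 eclipsed; 3.7 + 9.7 + 11.6 = 25.0 kJ/mol.
CHO at 180° (staggered): Cl–CHO gauche, Cl–CHO gauche, Cl–CH3 gauche; 3.2 + 3.2 + 3.0 = 9.4 kJ/mol.
CHO at 240° (eclipsed): H–CH3 eclipsed, Cl–H eclipsed, Cl–CHO eclipsed; 6.9 + 5.8 + 9.7 = 22.4 kJ/mol.
CHO at 300° (staggered): Cl–CH3 gauche, Cl–CHO gauche; 3.0 + 3.2 = 6.2 kJ/mol.
The maximum (25.0 kJ/mol) occurs with CHO at 120°.

120°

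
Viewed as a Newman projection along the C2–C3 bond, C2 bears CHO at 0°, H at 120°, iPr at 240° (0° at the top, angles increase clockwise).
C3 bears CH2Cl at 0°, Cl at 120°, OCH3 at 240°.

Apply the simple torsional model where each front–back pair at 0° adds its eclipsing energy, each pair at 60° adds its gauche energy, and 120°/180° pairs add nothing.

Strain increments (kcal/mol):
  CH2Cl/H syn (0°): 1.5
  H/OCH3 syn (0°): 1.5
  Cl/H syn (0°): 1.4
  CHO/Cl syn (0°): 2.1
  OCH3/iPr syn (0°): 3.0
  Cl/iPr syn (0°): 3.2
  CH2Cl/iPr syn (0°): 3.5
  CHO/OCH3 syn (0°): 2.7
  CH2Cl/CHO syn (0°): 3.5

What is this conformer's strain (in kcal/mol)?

This conformer (eclipsed): CHO(0°)/CH2Cl(0°) eclipsed 3.5; H(120°)/Cl(120°) eclipsed 1.4; iPr(240°)/OCH3(240°) eclipsed 3.0 → 7.9 kcal/mol.

7.9 kcal/mol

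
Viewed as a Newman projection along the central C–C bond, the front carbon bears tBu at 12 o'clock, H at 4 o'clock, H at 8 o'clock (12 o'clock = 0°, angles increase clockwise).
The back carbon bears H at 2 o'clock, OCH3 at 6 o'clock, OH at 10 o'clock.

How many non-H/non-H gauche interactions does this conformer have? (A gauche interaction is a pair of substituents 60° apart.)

1

Non-H gauche pairs: tBu(0°)/OH(300°) — 1 interaction.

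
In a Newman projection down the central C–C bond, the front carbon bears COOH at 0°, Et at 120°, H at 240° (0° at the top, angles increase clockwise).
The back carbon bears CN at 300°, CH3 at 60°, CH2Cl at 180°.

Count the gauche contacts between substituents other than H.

Non-H gauche pairs: COOH(0°)/CN(300°); COOH(0°)/CH3(60°); Et(120°)/CH3(60°); Et(120°)/CH2Cl(180°) — 4 interactions.

4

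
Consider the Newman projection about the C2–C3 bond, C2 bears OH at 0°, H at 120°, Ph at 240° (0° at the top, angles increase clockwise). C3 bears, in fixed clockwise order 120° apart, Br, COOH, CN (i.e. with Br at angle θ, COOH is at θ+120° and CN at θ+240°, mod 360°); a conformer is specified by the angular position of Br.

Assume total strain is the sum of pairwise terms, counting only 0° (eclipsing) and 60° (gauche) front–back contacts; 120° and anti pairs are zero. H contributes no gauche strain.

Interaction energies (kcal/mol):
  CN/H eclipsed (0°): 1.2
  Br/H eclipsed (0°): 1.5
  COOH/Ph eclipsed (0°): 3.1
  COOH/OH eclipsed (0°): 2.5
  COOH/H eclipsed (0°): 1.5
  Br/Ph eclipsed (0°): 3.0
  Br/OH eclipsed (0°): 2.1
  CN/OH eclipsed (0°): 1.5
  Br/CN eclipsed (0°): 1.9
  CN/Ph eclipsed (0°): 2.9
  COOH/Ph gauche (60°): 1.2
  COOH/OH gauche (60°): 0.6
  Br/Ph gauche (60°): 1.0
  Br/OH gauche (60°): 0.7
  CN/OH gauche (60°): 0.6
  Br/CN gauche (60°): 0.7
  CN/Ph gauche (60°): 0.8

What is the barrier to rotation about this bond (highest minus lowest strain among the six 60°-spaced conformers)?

Br at 0° (eclipsed): OH–Br eclipsed, H–COOH eclipsed, Ph–CN eclipsed; 2.1 + 1.5 + 2.9 = 6.5 kcal/mol.
Br at 60° (staggered): OH–Br gauche, OH–CN gauche, Ph–COOH gauche, Ph–CN gauche; 0.7 + 0.6 + 1.2 + 0.8 = 3.3 kcal/mol.
Br at 120° (eclipsed): OH–CN eclipsed, H–Br eclipsed, Ph–COOH eclipsed; 1.5 + 1.5 + 3.1 = 6.1 kcal/mol.
Br at 180° (staggered): OH–COOH gauche, OH–CN gauche, Ph–Br gauche, Ph–COOH gauche; 0.6 + 0.6 + 1.0 + 1.2 = 3.4 kcal/mol.
Br at 240° (eclipsed): OH–COOH eclipsed, H–CN eclipsed, Ph–Br eclipsed; 2.5 + 1.2 + 3.0 = 6.7 kcal/mol.
Br at 300° (staggered): OH–Br gauche, OH–COOH gauche, Ph–Br gauche, Ph–CN gauche; 0.7 + 0.6 + 1.0 + 0.8 = 3.1 kcal/mol.
Max at 240° (6.7 kcal/mol), min at 300° (3.1 kcal/mol); barrier = 3.6 kcal/mol.

3.6 kcal/mol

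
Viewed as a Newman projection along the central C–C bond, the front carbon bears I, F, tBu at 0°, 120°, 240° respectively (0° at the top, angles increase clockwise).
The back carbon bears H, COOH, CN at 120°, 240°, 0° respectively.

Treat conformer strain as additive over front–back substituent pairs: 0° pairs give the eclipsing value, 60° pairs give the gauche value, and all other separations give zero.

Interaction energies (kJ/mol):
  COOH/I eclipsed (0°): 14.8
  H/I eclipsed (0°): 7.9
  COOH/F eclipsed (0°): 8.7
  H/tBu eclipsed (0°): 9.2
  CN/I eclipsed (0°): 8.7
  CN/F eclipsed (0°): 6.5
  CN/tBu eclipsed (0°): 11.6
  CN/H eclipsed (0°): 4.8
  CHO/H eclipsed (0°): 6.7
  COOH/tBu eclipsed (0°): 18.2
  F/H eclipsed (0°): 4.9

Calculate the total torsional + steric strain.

31.8 kJ/mol

This conformer (eclipsed): I–CN eclipsed, F–H eclipsed, tBu–COOH eclipsed; 8.7 + 4.9 + 18.2 = 31.8 kJ/mol.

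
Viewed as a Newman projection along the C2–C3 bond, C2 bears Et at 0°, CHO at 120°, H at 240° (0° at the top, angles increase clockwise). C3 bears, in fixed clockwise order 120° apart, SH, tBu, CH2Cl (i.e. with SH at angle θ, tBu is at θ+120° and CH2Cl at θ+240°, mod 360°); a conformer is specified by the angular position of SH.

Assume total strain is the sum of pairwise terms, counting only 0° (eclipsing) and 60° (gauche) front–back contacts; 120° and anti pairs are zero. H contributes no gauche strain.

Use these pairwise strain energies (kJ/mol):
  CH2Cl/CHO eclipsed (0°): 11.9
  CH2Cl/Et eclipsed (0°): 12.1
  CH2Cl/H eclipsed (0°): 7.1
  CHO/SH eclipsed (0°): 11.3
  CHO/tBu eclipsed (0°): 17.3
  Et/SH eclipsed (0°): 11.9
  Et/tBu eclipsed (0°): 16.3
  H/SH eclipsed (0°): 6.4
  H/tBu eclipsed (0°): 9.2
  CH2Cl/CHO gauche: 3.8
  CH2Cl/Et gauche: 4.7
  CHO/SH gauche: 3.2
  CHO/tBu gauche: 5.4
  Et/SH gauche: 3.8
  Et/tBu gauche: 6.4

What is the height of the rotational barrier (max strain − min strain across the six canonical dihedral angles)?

19.2 kJ/mol

SH at 0° (eclipsed): Et–SH eclipsed, CHO–tBu eclipsed, H–CH2Cl eclipsed; 11.9 + 17.3 + 7.1 = 36.3 kJ/mol.
SH at 60° (staggered): Et–SH gauche, Et–CH2Cl gauche, CHO–SH gauche, CHO–tBu gauche; 3.8 + 4.7 + 3.2 + 5.4 = 17.1 kJ/mol.
SH at 120° (eclipsed): Et–CH2Cl eclipsed, CHO–SH eclipsed, H–tBu eclipsed; 12.1 + 11.3 + 9.2 = 32.6 kJ/mol.
SH at 180° (staggered): Et–tBu gauche, Et–CH2Cl gauche, CHO–SH gauche, CHO–CH2Cl gauche; 6.4 + 4.7 + 3.2 + 3.8 = 18.1 kJ/mol.
SH at 240° (eclipsed): Et–tBu eclipsed, CHO–CH2Cl eclipsed, H–SH eclipsed; 16.3 + 11.9 + 6.4 = 34.6 kJ/mol.
SH at 300° (staggered): Et–SH gauche, Et–tBu gauche, CHO–tBu gauche, CHO–CH2Cl gauche; 3.8 + 6.4 + 5.4 + 3.8 = 19.4 kJ/mol.
Max at 0° (36.3 kJ/mol), min at 60° (17.1 kJ/mol); barrier = 19.2 kJ/mol.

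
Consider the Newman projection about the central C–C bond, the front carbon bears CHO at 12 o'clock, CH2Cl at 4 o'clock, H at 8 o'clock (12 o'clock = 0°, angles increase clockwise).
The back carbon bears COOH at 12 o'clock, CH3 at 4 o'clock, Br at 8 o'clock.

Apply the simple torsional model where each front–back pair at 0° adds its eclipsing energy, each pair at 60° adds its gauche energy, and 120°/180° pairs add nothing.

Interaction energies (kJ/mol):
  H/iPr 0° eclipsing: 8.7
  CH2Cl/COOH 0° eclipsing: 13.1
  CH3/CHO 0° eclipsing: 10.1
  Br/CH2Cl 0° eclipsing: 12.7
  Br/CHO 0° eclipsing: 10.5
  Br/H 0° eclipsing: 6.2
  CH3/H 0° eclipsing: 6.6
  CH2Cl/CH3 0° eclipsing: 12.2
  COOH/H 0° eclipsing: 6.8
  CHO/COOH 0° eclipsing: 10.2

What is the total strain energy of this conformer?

28.6 kJ/mol

This conformer is eclipsed. CHO at 0° is eclipsed with COOH at 0° (10.2); CH2Cl at 120° is eclipsed with CH3 at 120° (12.2); H at 240° is eclipsed with Br at 240° (6.2). Total 28.6 kJ/mol.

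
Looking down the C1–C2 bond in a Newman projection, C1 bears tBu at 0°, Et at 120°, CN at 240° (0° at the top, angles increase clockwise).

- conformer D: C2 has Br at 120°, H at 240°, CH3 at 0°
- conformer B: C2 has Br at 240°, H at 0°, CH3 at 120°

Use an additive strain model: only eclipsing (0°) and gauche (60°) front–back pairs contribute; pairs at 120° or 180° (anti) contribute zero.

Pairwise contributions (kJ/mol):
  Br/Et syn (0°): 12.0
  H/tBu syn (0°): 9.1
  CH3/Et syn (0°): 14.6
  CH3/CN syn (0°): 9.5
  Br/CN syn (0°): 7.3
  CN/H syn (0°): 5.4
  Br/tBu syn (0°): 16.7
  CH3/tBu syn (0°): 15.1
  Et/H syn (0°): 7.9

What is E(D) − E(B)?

D (eclipsed): tBu(0°)/CH3(0°) eclipsed 15.1; Et(120°)/Br(120°) eclipsed 12.0; CN(240°)/H(240°) eclipsed 5.4 → 32.5 kJ/mol.
B (eclipsed): tBu(0°)/H(0°) eclipsed 9.1; Et(120°)/CH3(120°) eclipsed 14.6; CN(240°)/Br(240°) eclipsed 7.3 → 31.0 kJ/mol.
E(D) − E(B) = 32.5 − 31.0 = +1.5 kJ/mol.

+1.5 kJ/mol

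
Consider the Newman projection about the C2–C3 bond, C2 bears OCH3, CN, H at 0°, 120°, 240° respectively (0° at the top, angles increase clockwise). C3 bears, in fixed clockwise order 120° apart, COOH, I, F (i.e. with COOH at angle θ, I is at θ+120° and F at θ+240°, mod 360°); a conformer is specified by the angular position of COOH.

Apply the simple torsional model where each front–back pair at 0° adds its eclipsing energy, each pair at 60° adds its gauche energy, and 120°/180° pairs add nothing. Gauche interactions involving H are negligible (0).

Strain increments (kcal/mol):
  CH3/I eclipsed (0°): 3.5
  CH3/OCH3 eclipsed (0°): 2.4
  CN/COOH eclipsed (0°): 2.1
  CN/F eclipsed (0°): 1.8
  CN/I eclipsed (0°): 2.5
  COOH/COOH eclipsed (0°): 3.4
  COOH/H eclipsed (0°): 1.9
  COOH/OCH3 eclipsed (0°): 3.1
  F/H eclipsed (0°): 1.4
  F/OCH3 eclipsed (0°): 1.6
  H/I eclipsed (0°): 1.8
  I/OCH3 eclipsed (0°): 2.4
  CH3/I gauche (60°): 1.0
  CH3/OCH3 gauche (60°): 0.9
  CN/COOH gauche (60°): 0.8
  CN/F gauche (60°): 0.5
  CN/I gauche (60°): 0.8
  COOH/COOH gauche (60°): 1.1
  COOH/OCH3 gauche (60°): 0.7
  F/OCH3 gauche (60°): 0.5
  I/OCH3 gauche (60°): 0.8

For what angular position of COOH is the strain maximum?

0°

COOH at 0° is eclipsed. OCH3 at 0° is eclipsed with COOH at 0° (3.1); CN at 120° is eclipsed with I at 120° (2.5); H at 240° is eclipsed with F at 240° (1.4). Total 7.0 kcal/mol.
COOH at 60° is staggered. OCH3 at 0° is gauche with COOH at 60° (0.7); OCH3 at 0° is gauche with F at 300° (0.5); CN at 120° is gauche with COOH at 60° (0.8); CN at 120° is gauche with I at 180° (0.8). Total 2.8 kcal/mol.
COOH at 120° is eclipsed. OCH3 at 0° is eclipsed with F at 0° (1.6); CN at 120° is eclipsed with COOH at 120° (2.1); H at 240° is eclipsed with I at 240° (1.8). Total 5.5 kcal/mol.
COOH at 180° is staggered. OCH3 at 0° is gauche with I at 300° (0.8); OCH3 at 0° is gauche with F at 60° (0.5); CN at 120° is gauche with COOH at 180° (0.8); CN at 120° is gauche with F at 60° (0.5). Total 2.6 kcal/mol.
COOH at 240° is eclipsed. OCH3 at 0° is eclipsed with I at 0° (2.4); CN at 120° is eclipsed with F at 120° (1.8); H at 240° is eclipsed with COOH at 240° (1.9). Total 6.1 kcal/mol.
COOH at 300° is staggered. OCH3 at 0° is gauche with COOH at 300° (0.7); OCH3 at 0° is gauche with I at 60° (0.8); CN at 120° is gauche with I at 60° (0.8); CN at 120° is gauche with F at 180° (0.5). Total 2.8 kcal/mol.
The maximum (7.0 kcal/mol) occurs with COOH at 0°.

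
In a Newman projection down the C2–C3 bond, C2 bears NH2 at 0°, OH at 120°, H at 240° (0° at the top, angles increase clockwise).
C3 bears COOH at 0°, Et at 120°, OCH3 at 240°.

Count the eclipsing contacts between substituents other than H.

2

Non-H eclipsing pairs: NH2(0°)/COOH(0°); OH(120°)/Et(120°) — 2 interactions.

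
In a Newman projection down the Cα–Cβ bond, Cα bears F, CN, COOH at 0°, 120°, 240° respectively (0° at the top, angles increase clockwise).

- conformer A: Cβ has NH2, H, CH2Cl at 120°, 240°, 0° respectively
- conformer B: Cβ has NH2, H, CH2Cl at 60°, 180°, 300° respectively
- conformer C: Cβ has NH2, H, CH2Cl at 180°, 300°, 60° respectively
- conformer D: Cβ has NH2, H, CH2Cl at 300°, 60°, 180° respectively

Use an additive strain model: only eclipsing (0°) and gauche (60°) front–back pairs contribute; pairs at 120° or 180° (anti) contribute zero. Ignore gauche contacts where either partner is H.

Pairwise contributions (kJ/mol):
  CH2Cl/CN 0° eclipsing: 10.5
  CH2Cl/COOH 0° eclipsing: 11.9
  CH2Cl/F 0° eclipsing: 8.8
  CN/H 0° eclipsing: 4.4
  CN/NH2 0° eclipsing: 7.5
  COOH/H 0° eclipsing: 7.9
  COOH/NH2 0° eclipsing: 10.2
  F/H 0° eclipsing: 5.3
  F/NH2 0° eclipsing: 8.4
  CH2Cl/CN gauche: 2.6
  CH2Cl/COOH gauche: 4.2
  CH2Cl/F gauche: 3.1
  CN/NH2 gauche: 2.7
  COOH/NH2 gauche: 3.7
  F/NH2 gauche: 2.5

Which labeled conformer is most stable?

C

A (eclipsed): F–CH2Cl eclipsed, CN–NH2 eclipsed, COOH–H eclipsed; 8.8 + 7.5 + 7.9 = 24.2 kJ/mol.
B (staggered): F–NH2 gauche, F–CH2Cl gauche, CN–NH2 gauche, COOH–CH2Cl gauche; 2.5 + 3.1 + 2.7 + 4.2 = 12.5 kJ/mol.
C (staggered): F–CH2Cl gauche, CN–NH2 gauche, CN–CH2Cl gauche, COOH–NH2 gauche; 3.1 + 2.7 + 2.6 + 3.7 = 12.1 kJ/mol.
D (staggered): F–NH2 gauche, CN–CH2Cl gauche, COOH–NH2 gauche, COOH–CH2Cl gauche; 2.5 + 2.6 + 3.7 + 4.2 = 13.0 kJ/mol.
C has the lowest total (12.1 kJ/mol).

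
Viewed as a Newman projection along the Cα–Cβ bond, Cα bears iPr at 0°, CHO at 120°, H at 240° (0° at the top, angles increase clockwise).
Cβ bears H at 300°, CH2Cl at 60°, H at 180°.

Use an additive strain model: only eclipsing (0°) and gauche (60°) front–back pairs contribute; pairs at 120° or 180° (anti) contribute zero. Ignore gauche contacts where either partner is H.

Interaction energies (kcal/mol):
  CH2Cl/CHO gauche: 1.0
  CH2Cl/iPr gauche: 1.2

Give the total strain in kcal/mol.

This conformer is staggered. iPr at 0° is gauche with CH2Cl at 60° (1.2); CHO at 120° is gauche with CH2Cl at 60° (1.0). Total 2.2 kcal/mol.

2.2 kcal/mol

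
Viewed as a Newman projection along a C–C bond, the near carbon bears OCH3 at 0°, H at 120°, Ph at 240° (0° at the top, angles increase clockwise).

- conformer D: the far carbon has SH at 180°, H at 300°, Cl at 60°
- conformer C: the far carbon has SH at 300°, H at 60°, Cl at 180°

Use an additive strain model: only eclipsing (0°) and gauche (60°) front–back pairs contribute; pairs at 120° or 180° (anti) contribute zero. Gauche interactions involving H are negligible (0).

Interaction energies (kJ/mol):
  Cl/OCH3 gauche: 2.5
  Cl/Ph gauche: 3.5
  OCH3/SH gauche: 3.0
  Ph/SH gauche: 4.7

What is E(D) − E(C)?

D is staggered. OCH3 at 0° is gauche with Cl at 60° (2.5); Ph at 240° is gauche with SH at 180° (4.7). Total 7.2 kJ/mol.
C is staggered. OCH3 at 0° is gauche with SH at 300° (3.0); Ph at 240° is gauche with SH at 300° (4.7); Ph at 240° is gauche with Cl at 180° (3.5). Total 11.2 kJ/mol.
E(D) − E(C) = 7.2 − 11.2 = -4.0 kJ/mol.

-4.0 kJ/mol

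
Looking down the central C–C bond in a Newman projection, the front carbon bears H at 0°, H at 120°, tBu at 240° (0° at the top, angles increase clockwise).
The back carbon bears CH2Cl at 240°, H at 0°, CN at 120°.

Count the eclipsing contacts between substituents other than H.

Non-H eclipsing pairs: tBu(240°)/CH2Cl(240°) — 1 interaction.

1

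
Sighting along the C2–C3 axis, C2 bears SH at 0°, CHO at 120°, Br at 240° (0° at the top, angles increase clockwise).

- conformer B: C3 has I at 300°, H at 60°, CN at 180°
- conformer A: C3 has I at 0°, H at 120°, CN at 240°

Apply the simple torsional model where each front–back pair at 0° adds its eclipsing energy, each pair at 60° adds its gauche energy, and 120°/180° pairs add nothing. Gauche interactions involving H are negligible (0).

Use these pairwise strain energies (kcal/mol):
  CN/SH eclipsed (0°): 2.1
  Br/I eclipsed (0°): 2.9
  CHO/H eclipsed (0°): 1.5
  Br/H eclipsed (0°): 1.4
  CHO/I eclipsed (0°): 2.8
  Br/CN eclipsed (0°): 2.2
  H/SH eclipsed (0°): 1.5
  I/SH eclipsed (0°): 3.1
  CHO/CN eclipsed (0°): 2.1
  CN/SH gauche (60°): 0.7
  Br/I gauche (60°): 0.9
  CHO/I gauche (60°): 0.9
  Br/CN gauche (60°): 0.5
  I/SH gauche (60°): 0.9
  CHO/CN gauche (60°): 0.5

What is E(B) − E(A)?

-4.0 kcal/mol

B (staggered): SH–I gauche, CHO–CN gauche, Br–I gauche, Br–CN gauche; 0.9 + 0.5 + 0.9 + 0.5 = 2.8 kcal/mol.
A (eclipsed): SH–I eclipsed, CHO–H eclipsed, Br–CN eclipsed; 3.1 + 1.5 + 2.2 = 6.8 kcal/mol.
E(B) − E(A) = 2.8 − 6.8 = -4.0 kcal/mol.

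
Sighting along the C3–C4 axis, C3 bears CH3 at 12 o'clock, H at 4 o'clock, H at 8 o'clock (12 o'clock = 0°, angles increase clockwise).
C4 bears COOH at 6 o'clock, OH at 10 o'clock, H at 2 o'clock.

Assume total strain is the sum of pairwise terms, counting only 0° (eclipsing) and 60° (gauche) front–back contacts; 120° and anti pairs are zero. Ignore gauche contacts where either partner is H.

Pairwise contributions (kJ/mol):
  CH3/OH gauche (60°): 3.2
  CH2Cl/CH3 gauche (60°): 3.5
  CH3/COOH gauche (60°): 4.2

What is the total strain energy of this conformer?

This conformer (staggered): CH3–OH gauche; 3.2 = 3.2 kJ/mol.

3.2 kJ/mol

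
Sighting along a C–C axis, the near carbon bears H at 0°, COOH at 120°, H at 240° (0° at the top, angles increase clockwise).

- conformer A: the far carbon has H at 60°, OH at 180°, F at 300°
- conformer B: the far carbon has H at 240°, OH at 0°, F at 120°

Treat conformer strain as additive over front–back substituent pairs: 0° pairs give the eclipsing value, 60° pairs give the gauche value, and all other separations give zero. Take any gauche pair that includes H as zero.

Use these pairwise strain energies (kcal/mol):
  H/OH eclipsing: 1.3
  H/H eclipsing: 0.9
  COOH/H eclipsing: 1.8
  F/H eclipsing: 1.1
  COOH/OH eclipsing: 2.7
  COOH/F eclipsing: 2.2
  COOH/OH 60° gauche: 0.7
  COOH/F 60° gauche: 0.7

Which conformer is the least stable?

B

A is staggered. COOH at 120° is gauche with OH at 180° (0.7). Total 0.7 kcal/mol.
B is eclipsed. H at 0° is eclipsed with OH at 0° (1.3); COOH at 120° is eclipsed with F at 120° (2.2); H at 240° is eclipsed with H at 240° (0.9). Total 4.4 kcal/mol.
B has the highest total (4.4 kcal/mol).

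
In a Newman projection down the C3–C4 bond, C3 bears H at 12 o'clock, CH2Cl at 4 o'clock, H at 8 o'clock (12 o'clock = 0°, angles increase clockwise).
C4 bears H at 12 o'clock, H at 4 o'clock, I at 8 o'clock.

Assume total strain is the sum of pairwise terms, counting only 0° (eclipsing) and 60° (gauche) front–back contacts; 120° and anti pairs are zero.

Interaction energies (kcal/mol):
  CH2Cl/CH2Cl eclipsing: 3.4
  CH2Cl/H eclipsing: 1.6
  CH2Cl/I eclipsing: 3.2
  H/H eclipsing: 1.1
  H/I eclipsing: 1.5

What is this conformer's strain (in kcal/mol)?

This conformer (eclipsed): H(0°)/H(0°) eclipsed 1.1; CH2Cl(120°)/H(120°) eclipsed 1.6; H(240°)/I(240°) eclipsed 1.5 → 4.2 kcal/mol.

4.2 kcal/mol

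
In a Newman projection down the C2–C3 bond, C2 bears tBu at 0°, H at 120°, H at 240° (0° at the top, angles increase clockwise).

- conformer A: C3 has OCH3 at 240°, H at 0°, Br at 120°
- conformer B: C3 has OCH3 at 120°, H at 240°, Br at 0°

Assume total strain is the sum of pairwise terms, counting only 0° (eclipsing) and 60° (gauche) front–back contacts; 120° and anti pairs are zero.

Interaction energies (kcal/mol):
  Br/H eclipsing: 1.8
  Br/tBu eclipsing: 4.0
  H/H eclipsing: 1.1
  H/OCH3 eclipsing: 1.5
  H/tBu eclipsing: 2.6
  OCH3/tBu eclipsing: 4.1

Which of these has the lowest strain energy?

A is eclipsed. tBu at 0° is eclipsed with H at 0° (2.6); H at 120° is eclipsed with Br at 120° (1.8); H at 240° is eclipsed with OCH3 at 240° (1.5). Total 5.9 kcal/mol.
B is eclipsed. tBu at 0° is eclipsed with Br at 0° (4.0); H at 120° is eclipsed with OCH3 at 120° (1.5); H at 240° is eclipsed with H at 240° (1.1). Total 6.6 kcal/mol.
A has the lowest total (5.9 kcal/mol).

A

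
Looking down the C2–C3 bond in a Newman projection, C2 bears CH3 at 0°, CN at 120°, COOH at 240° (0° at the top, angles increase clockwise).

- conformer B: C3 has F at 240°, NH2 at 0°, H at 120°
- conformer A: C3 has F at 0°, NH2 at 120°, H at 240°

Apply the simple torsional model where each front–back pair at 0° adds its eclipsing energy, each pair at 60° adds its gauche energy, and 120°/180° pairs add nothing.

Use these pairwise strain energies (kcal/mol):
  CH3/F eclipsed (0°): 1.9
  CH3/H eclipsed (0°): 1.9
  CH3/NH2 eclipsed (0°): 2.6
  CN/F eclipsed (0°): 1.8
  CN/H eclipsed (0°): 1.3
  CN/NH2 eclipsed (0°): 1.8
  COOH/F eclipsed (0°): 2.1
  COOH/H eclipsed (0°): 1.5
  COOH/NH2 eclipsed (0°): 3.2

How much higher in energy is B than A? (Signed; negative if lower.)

+0.8 kcal/mol

B (eclipsed): CH3(0°)/NH2(0°) eclipsed 2.6; CN(120°)/H(120°) eclipsed 1.3; COOH(240°)/F(240°) eclipsed 2.1 → 6.0 kcal/mol.
A (eclipsed): CH3(0°)/F(0°) eclipsed 1.9; CN(120°)/NH2(120°) eclipsed 1.8; COOH(240°)/H(240°) eclipsed 1.5 → 5.2 kcal/mol.
E(B) − E(A) = 6.0 − 5.2 = +0.8 kcal/mol.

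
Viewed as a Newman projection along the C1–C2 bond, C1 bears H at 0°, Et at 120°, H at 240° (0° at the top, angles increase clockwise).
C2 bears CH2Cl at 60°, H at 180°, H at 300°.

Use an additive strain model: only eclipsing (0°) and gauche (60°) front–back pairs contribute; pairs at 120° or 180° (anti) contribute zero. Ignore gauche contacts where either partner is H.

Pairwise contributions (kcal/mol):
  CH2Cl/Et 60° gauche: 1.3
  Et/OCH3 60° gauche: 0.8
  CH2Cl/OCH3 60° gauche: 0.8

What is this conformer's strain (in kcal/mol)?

1.3 kcal/mol

This conformer (staggered): Et(120°)/CH2Cl(60°) gauche 1.3 → 1.3 kcal/mol.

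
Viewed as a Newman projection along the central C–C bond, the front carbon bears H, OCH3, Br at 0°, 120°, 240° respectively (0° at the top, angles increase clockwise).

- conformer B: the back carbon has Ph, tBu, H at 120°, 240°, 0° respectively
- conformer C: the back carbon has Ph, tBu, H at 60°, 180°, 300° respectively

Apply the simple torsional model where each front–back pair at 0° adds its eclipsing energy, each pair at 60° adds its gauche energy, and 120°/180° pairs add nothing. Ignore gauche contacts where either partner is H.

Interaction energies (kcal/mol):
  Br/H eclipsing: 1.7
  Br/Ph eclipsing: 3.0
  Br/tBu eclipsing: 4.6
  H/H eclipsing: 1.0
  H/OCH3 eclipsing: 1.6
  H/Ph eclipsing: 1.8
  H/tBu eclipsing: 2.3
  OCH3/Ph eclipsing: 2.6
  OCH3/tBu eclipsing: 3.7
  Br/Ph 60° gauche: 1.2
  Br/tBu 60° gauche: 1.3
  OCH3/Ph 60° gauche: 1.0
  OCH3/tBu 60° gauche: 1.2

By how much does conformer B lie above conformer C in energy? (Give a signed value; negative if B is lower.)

B (eclipsed): H(0°)/H(0°) eclipsed 1.0; OCH3(120°)/Ph(120°) eclipsed 2.6; Br(240°)/tBu(240°) eclipsed 4.6 → 8.2 kcal/mol.
C (staggered): OCH3(120°)/Ph(60°) gauche 1.0; OCH3(120°)/tBu(180°) gauche 1.2; Br(240°)/tBu(180°) gauche 1.3 → 3.5 kcal/mol.
E(B) − E(C) = 8.2 − 3.5 = +4.7 kcal/mol.

+4.7 kcal/mol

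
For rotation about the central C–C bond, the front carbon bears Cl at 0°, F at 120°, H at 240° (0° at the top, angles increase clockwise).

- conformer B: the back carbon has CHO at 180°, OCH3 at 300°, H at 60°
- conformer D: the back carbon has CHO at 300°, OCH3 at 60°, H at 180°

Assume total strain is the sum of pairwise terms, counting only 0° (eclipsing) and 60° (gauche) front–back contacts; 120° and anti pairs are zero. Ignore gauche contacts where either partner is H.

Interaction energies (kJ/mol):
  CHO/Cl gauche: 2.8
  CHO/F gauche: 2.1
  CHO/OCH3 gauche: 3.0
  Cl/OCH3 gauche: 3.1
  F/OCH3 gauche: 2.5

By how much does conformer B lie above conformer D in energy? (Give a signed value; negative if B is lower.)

B is staggered. Cl at 0° is gauche with OCH3 at 300° (3.1); F at 120° is gauche with CHO at 180° (2.1). Total 5.2 kJ/mol.
D is staggered. Cl at 0° is gauche with CHO at 300° (2.8); Cl at 0° is gauche with OCH3 at 60° (3.1); F at 120° is gauche with OCH3 at 60° (2.5). Total 8.4 kJ/mol.
E(B) − E(D) = 5.2 − 8.4 = -3.2 kJ/mol.

-3.2 kJ/mol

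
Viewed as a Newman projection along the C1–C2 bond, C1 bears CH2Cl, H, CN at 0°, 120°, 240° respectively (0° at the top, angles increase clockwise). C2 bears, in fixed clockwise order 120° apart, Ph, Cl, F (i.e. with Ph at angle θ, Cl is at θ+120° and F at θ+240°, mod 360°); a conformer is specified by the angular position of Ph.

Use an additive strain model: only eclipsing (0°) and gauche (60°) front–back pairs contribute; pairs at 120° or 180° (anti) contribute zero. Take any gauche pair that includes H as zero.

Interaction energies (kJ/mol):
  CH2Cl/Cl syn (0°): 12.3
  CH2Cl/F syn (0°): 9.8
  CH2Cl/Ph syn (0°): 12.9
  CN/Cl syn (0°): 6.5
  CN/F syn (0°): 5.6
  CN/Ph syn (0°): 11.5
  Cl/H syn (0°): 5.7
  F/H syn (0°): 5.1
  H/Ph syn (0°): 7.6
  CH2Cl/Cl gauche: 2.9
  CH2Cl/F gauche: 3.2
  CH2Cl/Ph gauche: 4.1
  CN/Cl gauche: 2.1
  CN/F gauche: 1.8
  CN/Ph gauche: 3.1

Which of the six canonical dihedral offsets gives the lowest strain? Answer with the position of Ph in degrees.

60°

Ph at 0° is eclipsed. CH2Cl at 0° is eclipsed with Ph at 0° (12.9); H at 120° is eclipsed with Cl at 120° (5.7); CN at 240° is eclipsed with F at 240° (5.6). Total 24.2 kJ/mol.
Ph at 60° is staggered. CH2Cl at 0° is gauche with Ph at 60° (4.1); CH2Cl at 0° is gauche with F at 300° (3.2); CN at 240° is gauche with Cl at 180° (2.1); CN at 240° is gauche with F at 300° (1.8). Total 11.2 kJ/mol.
Ph at 120° is eclipsed. CH2Cl at 0° is eclipsed with F at 0° (9.8); H at 120° is eclipsed with Ph at 120° (7.6); CN at 240° is eclipsed with Cl at 240° (6.5). Total 23.9 kJ/mol.
Ph at 180° is staggered. CH2Cl at 0° is gauche with Cl at 300° (2.9); CH2Cl at 0° is gauche with F at 60° (3.2); CN at 240° is gauche with Ph at 180° (3.1); CN at 240° is gauche with Cl at 300° (2.1). Total 11.3 kJ/mol.
Ph at 240° is eclipsed. CH2Cl at 0° is eclipsed with Cl at 0° (12.3); H at 120° is eclipsed with F at 120° (5.1); CN at 240° is eclipsed with Ph at 240° (11.5). Total 28.9 kJ/mol.
Ph at 300° is staggered. CH2Cl at 0° is gauche with Ph at 300° (4.1); CH2Cl at 0° is gauche with Cl at 60° (2.9); CN at 240° is gauche with Ph at 300° (3.1); CN at 240° is gauche with F at 180° (1.8). Total 11.9 kJ/mol.
The minimum (11.2 kJ/mol) occurs with Ph at 60°.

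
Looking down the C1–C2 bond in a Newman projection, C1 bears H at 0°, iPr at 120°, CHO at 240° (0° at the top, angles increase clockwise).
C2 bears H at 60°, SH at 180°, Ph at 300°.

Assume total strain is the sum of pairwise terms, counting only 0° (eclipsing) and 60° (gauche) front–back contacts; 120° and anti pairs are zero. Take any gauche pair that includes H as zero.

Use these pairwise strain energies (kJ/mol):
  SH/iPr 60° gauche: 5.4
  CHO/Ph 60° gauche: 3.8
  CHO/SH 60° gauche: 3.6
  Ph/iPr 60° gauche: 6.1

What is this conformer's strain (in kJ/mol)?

This conformer (staggered): iPr(120°)/SH(180°) gauche 5.4; CHO(240°)/SH(180°) gauche 3.6; CHO(240°)/Ph(300°) gauche 3.8 → 12.8 kJ/mol.

12.8 kJ/mol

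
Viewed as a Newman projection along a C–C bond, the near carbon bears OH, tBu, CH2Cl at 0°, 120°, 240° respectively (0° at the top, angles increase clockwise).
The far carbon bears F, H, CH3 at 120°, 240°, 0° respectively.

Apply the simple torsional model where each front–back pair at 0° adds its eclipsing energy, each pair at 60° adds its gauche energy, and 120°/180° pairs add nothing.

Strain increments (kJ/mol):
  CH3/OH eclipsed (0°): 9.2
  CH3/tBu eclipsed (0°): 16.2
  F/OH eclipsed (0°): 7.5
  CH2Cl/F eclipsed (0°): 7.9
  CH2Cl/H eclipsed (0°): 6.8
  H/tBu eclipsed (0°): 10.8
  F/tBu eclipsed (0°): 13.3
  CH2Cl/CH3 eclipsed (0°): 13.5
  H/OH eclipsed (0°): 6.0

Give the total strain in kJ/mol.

This conformer is eclipsed. OH at 0° is eclipsed with CH3 at 0° (9.2); tBu at 120° is eclipsed with F at 120° (13.3); CH2Cl at 240° is eclipsed with H at 240° (6.8). Total 29.3 kJ/mol.

29.3 kJ/mol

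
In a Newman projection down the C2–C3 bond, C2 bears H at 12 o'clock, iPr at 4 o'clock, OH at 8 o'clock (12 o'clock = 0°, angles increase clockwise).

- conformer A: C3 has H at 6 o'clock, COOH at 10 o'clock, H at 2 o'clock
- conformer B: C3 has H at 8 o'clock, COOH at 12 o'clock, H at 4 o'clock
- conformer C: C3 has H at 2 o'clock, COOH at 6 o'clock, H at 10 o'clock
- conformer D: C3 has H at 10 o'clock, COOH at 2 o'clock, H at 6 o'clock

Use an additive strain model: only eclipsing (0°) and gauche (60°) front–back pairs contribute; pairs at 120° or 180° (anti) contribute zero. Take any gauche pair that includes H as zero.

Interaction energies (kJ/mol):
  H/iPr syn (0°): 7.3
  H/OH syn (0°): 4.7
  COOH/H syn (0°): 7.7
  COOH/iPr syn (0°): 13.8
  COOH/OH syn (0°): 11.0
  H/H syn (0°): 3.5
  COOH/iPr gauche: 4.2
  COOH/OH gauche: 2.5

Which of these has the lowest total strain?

A

A (staggered): OH–COOH gauche; 2.5 = 2.5 kJ/mol.
B (eclipsed): H–COOH eclipsed, iPr–H eclipsed, OH–H eclipsed; 7.7 + 7.3 + 4.7 = 19.7 kJ/mol.
C (staggered): iPr–COOH gauche, OH–COOH gauche; 4.2 + 2.5 = 6.7 kJ/mol.
D (staggered): iPr–COOH gauche; 4.2 = 4.2 kJ/mol.
A has the lowest total (2.5 kJ/mol).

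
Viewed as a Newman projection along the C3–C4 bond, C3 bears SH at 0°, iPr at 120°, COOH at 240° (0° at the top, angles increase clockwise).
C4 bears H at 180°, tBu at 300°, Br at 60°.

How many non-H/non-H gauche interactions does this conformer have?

Non-H gauche pairs: SH(0°)/tBu(300°); SH(0°)/Br(60°); iPr(120°)/Br(60°); COOH(240°)/tBu(300°) — 4 interactions.

4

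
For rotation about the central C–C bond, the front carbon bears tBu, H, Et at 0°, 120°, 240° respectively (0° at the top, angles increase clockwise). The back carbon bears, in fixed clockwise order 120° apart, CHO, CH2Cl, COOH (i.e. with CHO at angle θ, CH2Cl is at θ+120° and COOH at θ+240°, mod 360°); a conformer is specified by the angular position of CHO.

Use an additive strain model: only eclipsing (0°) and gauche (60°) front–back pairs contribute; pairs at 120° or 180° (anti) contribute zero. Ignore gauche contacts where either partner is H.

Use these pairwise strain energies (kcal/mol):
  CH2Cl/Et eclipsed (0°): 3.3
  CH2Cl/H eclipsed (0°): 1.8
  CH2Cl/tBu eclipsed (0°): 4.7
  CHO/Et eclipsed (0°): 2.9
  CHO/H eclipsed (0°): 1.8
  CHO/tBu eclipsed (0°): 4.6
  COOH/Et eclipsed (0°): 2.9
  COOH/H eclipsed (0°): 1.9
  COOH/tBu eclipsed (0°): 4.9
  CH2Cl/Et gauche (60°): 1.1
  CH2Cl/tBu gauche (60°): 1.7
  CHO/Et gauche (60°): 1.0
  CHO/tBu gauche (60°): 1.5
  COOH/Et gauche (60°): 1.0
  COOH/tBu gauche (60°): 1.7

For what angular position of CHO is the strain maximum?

CHO at 0° (eclipsed): tBu(0°)/CHO(0°) eclipsed 4.6; H(120°)/CH2Cl(120°) eclipsed 1.8; Et(240°)/COOH(240°) eclipsed 2.9 → 9.3 kcal/mol.
CHO at 60° (staggered): tBu(0°)/CHO(60°) gauche 1.5; tBu(0°)/COOH(300°) gauche 1.7; Et(240°)/CH2Cl(180°) gauche 1.1; Et(240°)/COOH(300°) gauche 1.0 → 5.3 kcal/mol.
CHO at 120° (eclipsed): tBu(0°)/COOH(0°) eclipsed 4.9; H(120°)/CHO(120°) eclipsed 1.8; Et(240°)/CH2Cl(240°) eclipsed 3.3 → 10.0 kcal/mol.
CHO at 180° (staggered): tBu(0°)/CH2Cl(300°) gauche 1.7; tBu(0°)/COOH(60°) gauche 1.7; Et(240°)/CHO(180°) gauche 1.0; Et(240°)/CH2Cl(300°) gauche 1.1 → 5.5 kcal/mol.
CHO at 240° (eclipsed): tBu(0°)/CH2Cl(0°) eclipsed 4.7; H(120°)/COOH(120°) eclipsed 1.9; Et(240°)/CHO(240°) eclipsed 2.9 → 9.5 kcal/mol.
CHO at 300° (staggered): tBu(0°)/CHO(300°) gauche 1.5; tBu(0°)/CH2Cl(60°) gauche 1.7; Et(240°)/CHO(300°) gauche 1.0; Et(240°)/COOH(180°) gauche 1.0 → 5.2 kcal/mol.
The maximum (10.0 kcal/mol) occurs with CHO at 120°.

120°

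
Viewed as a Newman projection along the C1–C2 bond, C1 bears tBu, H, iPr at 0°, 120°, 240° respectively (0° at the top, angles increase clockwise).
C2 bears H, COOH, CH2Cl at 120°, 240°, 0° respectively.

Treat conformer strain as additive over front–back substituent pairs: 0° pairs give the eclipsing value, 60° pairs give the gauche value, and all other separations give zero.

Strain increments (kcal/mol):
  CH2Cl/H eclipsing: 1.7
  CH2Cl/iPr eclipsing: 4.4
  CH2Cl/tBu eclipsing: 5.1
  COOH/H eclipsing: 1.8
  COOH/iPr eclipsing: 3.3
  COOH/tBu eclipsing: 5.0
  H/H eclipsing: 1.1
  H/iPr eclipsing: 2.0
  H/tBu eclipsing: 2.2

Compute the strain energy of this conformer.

This conformer (eclipsed): tBu(0°)/CH2Cl(0°) eclipsed 5.1; H(120°)/H(120°) eclipsed 1.1; iPr(240°)/COOH(240°) eclipsed 3.3 → 9.5 kcal/mol.

9.5 kcal/mol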